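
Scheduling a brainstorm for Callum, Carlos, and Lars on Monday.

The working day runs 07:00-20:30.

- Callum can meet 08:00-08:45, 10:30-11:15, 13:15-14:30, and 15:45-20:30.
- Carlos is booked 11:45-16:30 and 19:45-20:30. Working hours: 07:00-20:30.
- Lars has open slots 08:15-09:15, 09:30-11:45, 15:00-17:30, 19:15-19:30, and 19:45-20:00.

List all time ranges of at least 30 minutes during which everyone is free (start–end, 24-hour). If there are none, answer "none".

08:15–08:45, 10:30–11:15, 16:30–17:30

Carlos free within 07:00–20:30: 07:00–11:45, 16:30–19:45.
Callum ∩ Carlos: 08:00–08:45, 10:30–11:15, 16:30–19:45.
Callum ∩ Carlos ∩ Lars: 08:15–08:45, 10:30–11:15, 16:30–17:30, 19:15–19:30.
Windows ≥ 30 min: 08:15–08:45, 10:30–11:15, 16:30–17:30.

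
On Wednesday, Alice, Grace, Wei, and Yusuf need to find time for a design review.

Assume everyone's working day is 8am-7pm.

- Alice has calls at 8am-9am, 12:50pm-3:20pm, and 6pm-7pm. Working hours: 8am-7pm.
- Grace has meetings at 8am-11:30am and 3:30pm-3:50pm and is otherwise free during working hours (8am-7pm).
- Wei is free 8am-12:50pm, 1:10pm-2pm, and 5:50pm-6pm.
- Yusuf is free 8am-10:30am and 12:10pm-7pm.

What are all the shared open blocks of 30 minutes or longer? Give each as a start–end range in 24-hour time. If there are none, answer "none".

12:10–12:50

Alice free within 08:00–19:00: 09:00–12:50, 15:20–18:00.
Grace free within 08:00–19:00: 11:30–15:30, 15:50–19:00.
Alice ∩ Grace: 11:30–12:50, 15:20–15:30, 15:50–18:00.
Alice ∩ Grace ∩ Wei: 11:30–12:50, 17:50–18:00.
Alice ∩ Grace ∩ Wei ∩ Yusuf: 12:10–12:50, 17:50–18:00.
Windows ≥ 30 min: 12:10–12:50.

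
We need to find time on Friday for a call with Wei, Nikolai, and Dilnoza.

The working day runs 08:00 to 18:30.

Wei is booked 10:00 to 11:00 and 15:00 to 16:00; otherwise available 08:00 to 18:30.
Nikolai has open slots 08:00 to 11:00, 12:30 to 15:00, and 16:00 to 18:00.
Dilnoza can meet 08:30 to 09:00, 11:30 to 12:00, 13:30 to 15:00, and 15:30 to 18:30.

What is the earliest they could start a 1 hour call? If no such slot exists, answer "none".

13:30

Wei free within 08:00–18:30: 08:00–10:00, 11:00–15:00, 16:00–18:30.
Wei ∩ Nikolai: 08:00–10:00, 12:30–15:00, 16:00–18:00.
Wei ∩ Nikolai ∩ Dilnoza: 08:30–09:00, 13:30–15:00, 16:00–18:00.
Windows ≥ 60 min: 13:30–15:00, 16:00–18:00.
Earliest such window starts at 13:30.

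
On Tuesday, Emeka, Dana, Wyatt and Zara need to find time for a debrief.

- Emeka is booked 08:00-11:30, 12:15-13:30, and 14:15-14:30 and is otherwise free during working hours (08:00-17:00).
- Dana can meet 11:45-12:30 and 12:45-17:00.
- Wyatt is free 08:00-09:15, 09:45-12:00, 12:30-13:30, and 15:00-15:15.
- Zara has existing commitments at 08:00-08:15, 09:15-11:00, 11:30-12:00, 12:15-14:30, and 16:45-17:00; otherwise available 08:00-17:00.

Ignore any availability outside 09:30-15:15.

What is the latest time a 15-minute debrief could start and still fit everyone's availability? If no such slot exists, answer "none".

Emeka free within 08:00–17:00: 11:30–12:15, 13:30–14:15, 14:30–17:00.
Zara free within 08:00–17:00: 08:15–09:15, 11:00–11:30, 12:00–12:15, 14:30–16:45.
Emeka ∩ Dana: 11:45–12:15, 13:30–14:15, 14:30–17:00.
Emeka ∩ Dana ∩ Wyatt: 11:45–12:00, 15:00–15:15.
Emeka ∩ Dana ∩ Wyatt ∩ Zara: 15:00–15:15.
Restricted to 09:30–15:15: 15:00–15:15.
Windows ≥ 15 min: 15:00–15:15.
Latest start in the last window 15:00–15:15 is 15:15 − 15 min = 15:00.

15:00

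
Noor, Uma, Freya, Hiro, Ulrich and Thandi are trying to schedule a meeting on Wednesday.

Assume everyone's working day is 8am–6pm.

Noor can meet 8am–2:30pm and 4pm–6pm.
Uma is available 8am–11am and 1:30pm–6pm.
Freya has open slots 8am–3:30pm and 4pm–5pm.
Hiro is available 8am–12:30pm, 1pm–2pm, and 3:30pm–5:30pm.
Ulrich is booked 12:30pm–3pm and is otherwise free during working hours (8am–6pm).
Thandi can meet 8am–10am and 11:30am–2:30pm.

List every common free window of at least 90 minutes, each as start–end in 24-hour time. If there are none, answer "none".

08:00–10:00

Ulrich free within 08:00–18:00: 08:00–12:30, 15:00–18:00.
Noor ∩ Uma: 08:00–11:00, 13:30–14:30, 16:00–18:00.
Noor ∩ Uma ∩ Freya: 08:00–11:00, 13:30–14:30, 16:00–17:00.
Noor ∩ Uma ∩ Freya ∩ Hiro: 08:00–11:00, 13:30–14:00, 16:00–17:00.
Noor ∩ Uma ∩ Freya ∩ Hiro ∩ Ulrich: 08:00–11:00, 16:00–17:00.
Noor ∩ Uma ∩ Freya ∩ Hiro ∩ Ulrich ∩ Thandi: 08:00–10:00.
Windows ≥ 90 min: 08:00–10:00.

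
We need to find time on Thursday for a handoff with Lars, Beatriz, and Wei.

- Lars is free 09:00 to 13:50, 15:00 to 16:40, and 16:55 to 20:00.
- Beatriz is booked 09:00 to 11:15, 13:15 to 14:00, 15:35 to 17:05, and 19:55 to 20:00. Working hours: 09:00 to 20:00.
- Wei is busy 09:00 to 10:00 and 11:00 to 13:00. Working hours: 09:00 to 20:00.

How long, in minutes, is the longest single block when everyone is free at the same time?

Beatriz free within 09:00–20:00: 11:15–13:15, 14:00–15:35, 17:05–19:55.
Wei free within 09:00–20:00: 10:00–11:00, 13:00–20:00.
Lars ∩ Beatriz: 11:15–13:15, 15:00–15:35, 17:05–19:55.
Lars ∩ Beatriz ∩ Wei: 13:00–13:15, 15:00–15:35, 17:05–19:55.
Common window lengths: 15, 35, 170 min; longest is 170.

170 minutes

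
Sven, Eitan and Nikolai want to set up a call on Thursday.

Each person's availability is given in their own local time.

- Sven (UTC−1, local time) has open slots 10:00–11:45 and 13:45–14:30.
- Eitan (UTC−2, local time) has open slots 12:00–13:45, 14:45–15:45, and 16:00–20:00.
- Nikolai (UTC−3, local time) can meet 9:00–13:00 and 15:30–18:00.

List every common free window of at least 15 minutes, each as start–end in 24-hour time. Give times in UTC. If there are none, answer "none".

14:45–15:30

Sven → UTC: 11:00–12:45, 14:45–15:30.
Eitan → UTC: 14:00–15:45, 16:45–17:45, 18:00–22:00.
Nikolai → UTC: 12:00–16:00, 18:30–21:00.
Sven ∩ Eitan: 14:45–15:30.
Sven ∩ Eitan ∩ Nikolai: 14:45–15:30.
Windows ≥ 15 min: 14:45–15:30.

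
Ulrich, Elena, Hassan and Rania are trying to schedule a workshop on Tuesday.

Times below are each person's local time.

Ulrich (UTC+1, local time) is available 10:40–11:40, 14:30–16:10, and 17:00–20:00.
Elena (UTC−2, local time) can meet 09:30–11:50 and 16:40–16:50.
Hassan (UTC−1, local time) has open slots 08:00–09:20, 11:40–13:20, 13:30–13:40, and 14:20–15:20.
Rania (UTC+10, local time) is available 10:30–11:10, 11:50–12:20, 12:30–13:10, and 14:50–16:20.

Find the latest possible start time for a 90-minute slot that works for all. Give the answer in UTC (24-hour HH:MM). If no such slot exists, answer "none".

none

Ulrich → UTC: 09:40–10:40, 13:30–15:10, 16:00–19:00.
Elena → UTC: 11:30–13:50, 18:40–18:50.
Hassan → UTC: 09:00–10:20, 12:40–14:20, 14:30–14:40, 15:20–16:20.
Rania → UTC: 00:30–01:10, 01:50–02:20, 02:30–03:10, 04:50–06:20.
Ulrich ∩ Elena: 13:30–13:50, 18:40–18:50.
Ulrich ∩ Elena ∩ Hassan: 13:30–13:50.
Ulrich ∩ Elena ∩ Hassan ∩ Rania: (none).
Windows ≥ 90 min: (none).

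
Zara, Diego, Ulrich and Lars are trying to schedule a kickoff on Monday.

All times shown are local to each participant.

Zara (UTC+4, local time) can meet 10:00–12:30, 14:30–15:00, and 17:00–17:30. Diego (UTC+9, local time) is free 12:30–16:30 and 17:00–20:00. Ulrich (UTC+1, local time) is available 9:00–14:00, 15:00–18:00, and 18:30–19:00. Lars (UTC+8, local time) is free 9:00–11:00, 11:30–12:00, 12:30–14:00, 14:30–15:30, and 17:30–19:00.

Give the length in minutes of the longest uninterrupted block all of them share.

Zara → UTC: 06:00–08:30, 10:30–11:00, 13:00–13:30.
Diego → UTC: 03:30–07:30, 08:00–11:00.
Ulrich → UTC: 08:00–13:00, 14:00–17:00, 17:30–18:00.
Lars → UTC: 01:00–03:00, 03:30–04:00, 04:30–06:00, 06:30–07:30, 09:30–11:00.
Zara ∩ Diego: 06:00–07:30, 08:00–08:30, 10:30–11:00.
Zara ∩ Diego ∩ Ulrich: 08:00–08:30, 10:30–11:00.
Zara ∩ Diego ∩ Ulrich ∩ Lars: 10:30–11:00.
Single common window of 30 minutes.

30 minutes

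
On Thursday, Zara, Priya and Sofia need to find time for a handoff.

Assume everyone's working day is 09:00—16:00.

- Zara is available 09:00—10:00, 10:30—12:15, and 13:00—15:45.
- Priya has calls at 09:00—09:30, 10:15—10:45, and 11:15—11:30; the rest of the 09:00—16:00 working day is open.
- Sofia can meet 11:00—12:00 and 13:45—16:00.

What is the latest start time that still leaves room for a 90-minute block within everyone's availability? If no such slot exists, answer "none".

Priya free within 09:00–16:00: 09:30–10:15, 10:45–11:15, 11:30–16:00.
Zara ∩ Priya: 09:30–10:00, 10:45–11:15, 11:30–12:15, 13:00–15:45.
Zara ∩ Priya ∩ Sofia: 11:00–11:15, 11:30–12:00, 13:45–15:45.
Windows ≥ 90 min: 13:45–15:45.
Latest start in the last window 13:45–15:45 is 15:45 − 90 min = 14:15.

14:15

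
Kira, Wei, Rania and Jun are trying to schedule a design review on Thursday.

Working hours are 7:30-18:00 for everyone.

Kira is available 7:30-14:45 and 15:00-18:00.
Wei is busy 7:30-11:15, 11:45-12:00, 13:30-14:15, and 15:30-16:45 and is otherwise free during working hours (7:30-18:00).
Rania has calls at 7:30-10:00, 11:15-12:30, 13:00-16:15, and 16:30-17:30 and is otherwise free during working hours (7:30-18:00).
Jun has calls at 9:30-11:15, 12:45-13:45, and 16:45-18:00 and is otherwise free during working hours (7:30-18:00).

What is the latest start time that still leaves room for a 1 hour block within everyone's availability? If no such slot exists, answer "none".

none

Wei free within 07:30–18:00: 11:15–11:45, 12:00–13:30, 14:15–15:30, 16:45–18:00.
Rania free within 07:30–18:00: 10:00–11:15, 12:30–13:00, 16:15–16:30, 17:30–18:00.
Jun free within 07:30–18:00: 07:30–09:30, 11:15–12:45, 13:45–16:45.
Kira ∩ Wei: 11:15–11:45, 12:00–13:30, 14:15–14:45, 15:00–15:30, 16:45–18:00.
Kira ∩ Wei ∩ Rania: 12:30–13:00, 17:30–18:00.
Kira ∩ Wei ∩ Rania ∩ Jun: 12:30–12:45.
Windows ≥ 60 min: (none).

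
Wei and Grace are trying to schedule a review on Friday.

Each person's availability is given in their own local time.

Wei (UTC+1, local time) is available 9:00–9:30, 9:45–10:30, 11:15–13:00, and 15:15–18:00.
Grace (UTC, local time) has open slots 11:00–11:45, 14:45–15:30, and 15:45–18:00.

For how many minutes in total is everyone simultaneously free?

165 minutes

Wei → UTC: 08:00–08:30, 08:45–09:30, 10:15–12:00, 14:15–17:00.
Grace → UTC: 11:00–11:45, 14:45–15:30, 15:45–18:00.
Wei ∩ Grace: 11:00–11:45, 14:45–15:30, 15:45–17:00.
Total common minutes: 45 + 45 + 75 = 165.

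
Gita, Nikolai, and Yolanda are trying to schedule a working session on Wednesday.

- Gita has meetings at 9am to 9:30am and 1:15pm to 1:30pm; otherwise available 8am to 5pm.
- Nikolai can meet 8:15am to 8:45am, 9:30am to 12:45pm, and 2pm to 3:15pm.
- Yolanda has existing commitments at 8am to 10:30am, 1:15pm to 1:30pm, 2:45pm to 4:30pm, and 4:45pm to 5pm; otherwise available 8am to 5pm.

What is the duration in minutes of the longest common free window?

Gita free within 08:00–17:00: 08:00–09:00, 09:30–13:15, 13:30–17:00.
Yolanda free within 08:00–17:00: 10:30–13:15, 13:30–14:45, 16:30–16:45.
Gita ∩ Nikolai: 08:15–08:45, 09:30–12:45, 14:00–15:15.
Gita ∩ Nikolai ∩ Yolanda: 10:30–12:45, 14:00–14:45.
Common window lengths: 135, 45 min; longest is 135.

135 minutes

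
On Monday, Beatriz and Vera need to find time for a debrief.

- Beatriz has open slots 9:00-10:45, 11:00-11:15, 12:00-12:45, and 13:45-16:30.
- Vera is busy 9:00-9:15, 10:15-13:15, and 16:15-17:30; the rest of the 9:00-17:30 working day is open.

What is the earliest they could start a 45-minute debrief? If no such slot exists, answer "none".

Vera free within 09:00–17:30: 09:15–10:15, 13:15–16:15.
Beatriz ∩ Vera: 09:15–10:15, 13:45–16:15.
Windows ≥ 45 min: 09:15–10:15, 13:45–16:15.
Earliest such window starts at 09:15.

09:15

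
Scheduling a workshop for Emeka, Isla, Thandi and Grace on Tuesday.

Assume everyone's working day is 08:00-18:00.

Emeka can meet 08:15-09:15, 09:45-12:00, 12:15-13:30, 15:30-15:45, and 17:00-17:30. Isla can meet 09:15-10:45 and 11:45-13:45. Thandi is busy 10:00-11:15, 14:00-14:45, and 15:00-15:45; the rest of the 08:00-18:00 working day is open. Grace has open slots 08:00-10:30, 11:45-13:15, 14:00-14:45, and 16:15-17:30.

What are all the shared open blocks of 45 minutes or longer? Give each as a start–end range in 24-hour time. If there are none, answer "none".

12:15–13:15

Thandi free within 08:00–18:00: 08:00–10:00, 11:15–14:00, 14:45–15:00, 15:45–18:00.
Emeka ∩ Isla: 09:45–10:45, 11:45–12:00, 12:15–13:30.
Emeka ∩ Isla ∩ Thandi: 09:45–10:00, 11:45–12:00, 12:15–13:30.
Emeka ∩ Isla ∩ Thandi ∩ Grace: 09:45–10:00, 11:45–12:00, 12:15–13:15.
Windows ≥ 45 min: 12:15–13:15.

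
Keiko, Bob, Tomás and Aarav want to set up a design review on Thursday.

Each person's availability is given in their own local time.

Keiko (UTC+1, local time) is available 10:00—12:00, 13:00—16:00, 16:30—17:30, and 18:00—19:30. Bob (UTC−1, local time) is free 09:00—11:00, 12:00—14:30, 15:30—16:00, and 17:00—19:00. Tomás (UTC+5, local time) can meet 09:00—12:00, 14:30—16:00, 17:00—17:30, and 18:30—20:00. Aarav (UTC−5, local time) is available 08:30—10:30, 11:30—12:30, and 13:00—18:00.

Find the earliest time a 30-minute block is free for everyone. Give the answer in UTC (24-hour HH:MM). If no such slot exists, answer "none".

13:30

Keiko → UTC: 09:00–11:00, 12:00–15:00, 15:30–16:30, 17:00–18:30.
Bob → UTC: 10:00–12:00, 13:00–15:30, 16:30–17:00, 18:00–20:00.
Tomás → UTC: 04:00–07:00, 09:30–11:00, 12:00–12:30, 13:30–15:00.
Aarav → UTC: 13:30–15:30, 16:30–17:30, 18:00–23:00.
Keiko ∩ Bob: 10:00–11:00, 13:00–15:00, 18:00–18:30.
Keiko ∩ Bob ∩ Tomás: 10:00–11:00, 13:30–15:00.
Keiko ∩ Bob ∩ Tomás ∩ Aarav: 13:30–15:00.
Windows ≥ 30 min: 13:30–15:00.
Earliest such window starts at 13:30.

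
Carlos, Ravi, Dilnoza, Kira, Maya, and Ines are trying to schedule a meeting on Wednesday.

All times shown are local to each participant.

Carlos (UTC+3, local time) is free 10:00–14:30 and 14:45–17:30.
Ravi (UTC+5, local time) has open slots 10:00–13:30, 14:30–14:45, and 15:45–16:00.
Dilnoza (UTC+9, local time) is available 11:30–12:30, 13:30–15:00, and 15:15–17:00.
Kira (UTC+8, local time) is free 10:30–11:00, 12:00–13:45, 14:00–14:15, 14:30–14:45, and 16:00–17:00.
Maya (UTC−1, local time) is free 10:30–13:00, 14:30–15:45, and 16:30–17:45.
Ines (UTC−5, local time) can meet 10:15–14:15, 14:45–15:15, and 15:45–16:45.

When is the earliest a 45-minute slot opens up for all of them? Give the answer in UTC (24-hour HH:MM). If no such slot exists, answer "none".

Carlos → UTC: 07:00–11:30, 11:45–14:30.
Ravi → UTC: 05:00–08:30, 09:30–09:45, 10:45–11:00.
Dilnoza → UTC: 02:30–03:30, 04:30–06:00, 06:15–08:00.
Kira → UTC: 02:30–03:00, 04:00–05:45, 06:00–06:15, 06:30–06:45, 08:00–09:00.
Maya → UTC: 11:30–14:00, 15:30–16:45, 17:30–18:45.
Ines → UTC: 15:15–19:15, 19:45–20:15, 20:45–21:45.
Carlos ∩ Ravi: 07:00–08:30, 09:30–09:45, 10:45–11:00.
Carlos ∩ Ravi ∩ Dilnoza: 07:00–08:00.
Carlos ∩ Ravi ∩ Dilnoza ∩ Kira: (none).
Carlos ∩ Ravi ∩ Dilnoza ∩ Kira ∩ Maya: (none).
Carlos ∩ Ravi ∩ Dilnoza ∩ Kira ∩ Maya ∩ Ines: (none).
Windows ≥ 45 min: (none).

none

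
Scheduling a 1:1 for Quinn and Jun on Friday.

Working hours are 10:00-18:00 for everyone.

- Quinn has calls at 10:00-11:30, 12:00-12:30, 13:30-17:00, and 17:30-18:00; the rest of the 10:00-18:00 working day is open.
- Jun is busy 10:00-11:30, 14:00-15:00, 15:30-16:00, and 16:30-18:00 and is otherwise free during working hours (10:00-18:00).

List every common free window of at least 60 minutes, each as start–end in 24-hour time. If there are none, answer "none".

Quinn free within 10:00–18:00: 11:30–12:00, 12:30–13:30, 17:00–17:30.
Jun free within 10:00–18:00: 11:30–14:00, 15:00–15:30, 16:00–16:30.
Quinn ∩ Jun: 11:30–12:00, 12:30–13:30.
Windows ≥ 60 min: 12:30–13:30.

12:30–13:30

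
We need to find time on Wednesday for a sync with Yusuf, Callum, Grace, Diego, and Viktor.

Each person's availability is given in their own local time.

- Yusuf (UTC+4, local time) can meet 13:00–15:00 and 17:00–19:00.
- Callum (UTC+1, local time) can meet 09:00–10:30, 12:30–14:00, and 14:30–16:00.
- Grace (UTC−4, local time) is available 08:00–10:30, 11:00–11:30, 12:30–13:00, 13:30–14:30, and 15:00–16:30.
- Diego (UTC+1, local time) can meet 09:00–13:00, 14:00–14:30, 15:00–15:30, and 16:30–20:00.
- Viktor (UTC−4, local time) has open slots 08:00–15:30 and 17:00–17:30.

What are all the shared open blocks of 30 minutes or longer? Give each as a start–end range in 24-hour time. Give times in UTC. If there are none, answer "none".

14:00–14:30

Yusuf → UTC: 09:00–11:00, 13:00–15:00.
Callum → UTC: 08:00–09:30, 11:30–13:00, 13:30–15:00.
Grace → UTC: 12:00–14:30, 15:00–15:30, 16:30–17:00, 17:30–18:30, 19:00–20:30.
Diego → UTC: 08:00–12:00, 13:00–13:30, 14:00–14:30, 15:30–19:00.
Viktor → UTC: 12:00–19:30, 21:00–21:30.
Yusuf ∩ Callum: 09:00–09:30, 13:30–15:00.
Yusuf ∩ Callum ∩ Grace: 13:30–14:30.
Yusuf ∩ Callum ∩ Grace ∩ Diego: 14:00–14:30.
Yusuf ∩ Callum ∩ Grace ∩ Diego ∩ Viktor: 14:00–14:30.
Windows ≥ 30 min: 14:00–14:30.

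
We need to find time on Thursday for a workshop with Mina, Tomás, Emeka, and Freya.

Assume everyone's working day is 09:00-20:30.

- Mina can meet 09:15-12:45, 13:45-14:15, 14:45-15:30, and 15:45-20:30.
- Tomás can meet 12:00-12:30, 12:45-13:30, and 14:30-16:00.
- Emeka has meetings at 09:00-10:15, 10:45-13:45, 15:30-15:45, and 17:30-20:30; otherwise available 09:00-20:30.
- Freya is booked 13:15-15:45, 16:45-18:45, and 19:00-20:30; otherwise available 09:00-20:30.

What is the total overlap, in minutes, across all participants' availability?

15 minutes

Emeka free within 09:00–20:30: 10:15–10:45, 13:45–15:30, 15:45–17:30.
Freya free within 09:00–20:30: 09:00–13:15, 15:45–16:45, 18:45–19:00.
Mina ∩ Tomás: 12:00–12:30, 14:45–15:30, 15:45–16:00.
Mina ∩ Tomás ∩ Emeka: 14:45–15:30, 15:45–16:00.
Mina ∩ Tomás ∩ Emeka ∩ Freya: 15:45–16:00.
Total common minutes: 15.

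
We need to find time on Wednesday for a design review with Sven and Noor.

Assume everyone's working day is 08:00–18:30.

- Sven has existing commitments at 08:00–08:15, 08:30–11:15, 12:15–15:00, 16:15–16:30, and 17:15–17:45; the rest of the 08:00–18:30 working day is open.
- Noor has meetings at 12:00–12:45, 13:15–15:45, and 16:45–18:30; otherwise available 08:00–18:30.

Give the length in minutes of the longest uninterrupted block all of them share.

Sven free within 08:00–18:30: 08:15–08:30, 11:15–12:15, 15:00–16:15, 16:30–17:15, 17:45–18:30.
Noor free within 08:00–18:30: 08:00–12:00, 12:45–13:15, 15:45–16:45.
Sven ∩ Noor: 08:15–08:30, 11:15–12:00, 15:45–16:15, 16:30–16:45.
Common window lengths: 15, 45, 30, 15 min; longest is 45.

45 minutes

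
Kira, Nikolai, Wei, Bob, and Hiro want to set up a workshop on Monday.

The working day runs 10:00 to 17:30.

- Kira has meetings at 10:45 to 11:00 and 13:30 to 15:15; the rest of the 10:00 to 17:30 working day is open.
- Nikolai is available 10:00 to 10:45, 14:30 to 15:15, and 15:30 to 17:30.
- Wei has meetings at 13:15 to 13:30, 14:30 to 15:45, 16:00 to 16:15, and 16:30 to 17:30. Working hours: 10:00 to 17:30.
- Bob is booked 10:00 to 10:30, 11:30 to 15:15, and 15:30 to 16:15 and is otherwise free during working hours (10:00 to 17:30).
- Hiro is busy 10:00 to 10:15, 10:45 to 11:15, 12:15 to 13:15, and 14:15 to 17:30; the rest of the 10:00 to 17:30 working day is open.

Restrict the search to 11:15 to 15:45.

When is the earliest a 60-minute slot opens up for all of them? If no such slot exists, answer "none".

none

Kira free within 10:00–17:30: 10:00–10:45, 11:00–13:30, 15:15–17:30.
Wei free within 10:00–17:30: 10:00–13:15, 13:30–14:30, 15:45–16:00, 16:15–16:30.
Bob free within 10:00–17:30: 10:30–11:30, 15:15–15:30, 16:15–17:30.
Hiro free within 10:00–17:30: 10:15–10:45, 11:15–12:15, 13:15–14:15.
Kira ∩ Nikolai: 10:00–10:45, 15:30–17:30.
Kira ∩ Nikolai ∩ Wei: 10:00–10:45, 15:45–16:00, 16:15–16:30.
Kira ∩ Nikolai ∩ Wei ∩ Bob: 10:30–10:45, 16:15–16:30.
Kira ∩ Nikolai ∩ Wei ∩ Bob ∩ Hiro: 10:30–10:45.
Restricted to 11:15–15:45: (none).
Windows ≥ 60 min: (none).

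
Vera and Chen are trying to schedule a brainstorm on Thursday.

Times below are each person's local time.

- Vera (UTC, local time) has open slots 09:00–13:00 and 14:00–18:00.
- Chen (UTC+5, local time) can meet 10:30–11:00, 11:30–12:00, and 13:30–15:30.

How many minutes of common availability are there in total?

90 minutes

Vera → UTC: 09:00–13:00, 14:00–18:00.
Chen → UTC: 05:30–06:00, 06:30–07:00, 08:30–10:30.
Vera ∩ Chen: 09:00–10:30.
Total common minutes: 90.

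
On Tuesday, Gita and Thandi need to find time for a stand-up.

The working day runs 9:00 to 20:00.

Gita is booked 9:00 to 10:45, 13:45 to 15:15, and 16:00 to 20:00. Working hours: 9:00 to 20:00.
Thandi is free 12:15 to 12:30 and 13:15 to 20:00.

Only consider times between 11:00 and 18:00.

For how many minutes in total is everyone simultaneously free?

90 minutes

Gita free within 09:00–20:00: 10:45–13:45, 15:15–16:00.
Gita ∩ Thandi: 12:15–12:30, 13:15–13:45, 15:15–16:00.
Restricted to 11:00–18:00: 12:15–12:30, 13:15–13:45, 15:15–16:00.
Total common minutes: 15 + 30 + 45 = 90.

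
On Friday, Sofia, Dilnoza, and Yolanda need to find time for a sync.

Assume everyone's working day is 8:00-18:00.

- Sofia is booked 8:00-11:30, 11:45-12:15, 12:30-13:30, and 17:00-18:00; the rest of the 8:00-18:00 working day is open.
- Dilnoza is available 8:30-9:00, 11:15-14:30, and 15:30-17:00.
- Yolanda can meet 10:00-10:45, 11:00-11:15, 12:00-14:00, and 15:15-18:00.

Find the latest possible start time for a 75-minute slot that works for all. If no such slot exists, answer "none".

15:45

Sofia free within 08:00–18:00: 11:30–11:45, 12:15–12:30, 13:30–17:00.
Sofia ∩ Dilnoza: 11:30–11:45, 12:15–12:30, 13:30–14:30, 15:30–17:00.
Sofia ∩ Dilnoza ∩ Yolanda: 12:15–12:30, 13:30–14:00, 15:30–17:00.
Windows ≥ 75 min: 15:30–17:00.
Latest start in the last window 15:30–17:00 is 17:00 − 75 min = 15:45.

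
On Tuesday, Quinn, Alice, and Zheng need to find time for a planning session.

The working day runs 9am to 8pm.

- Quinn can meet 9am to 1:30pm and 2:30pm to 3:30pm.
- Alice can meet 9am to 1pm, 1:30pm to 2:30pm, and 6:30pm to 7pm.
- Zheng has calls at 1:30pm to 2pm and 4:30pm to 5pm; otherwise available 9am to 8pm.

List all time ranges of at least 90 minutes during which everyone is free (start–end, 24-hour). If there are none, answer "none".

09:00–13:00

Zheng free within 09:00–20:00: 09:00–13:30, 14:00–16:30, 17:00–20:00.
Quinn ∩ Alice: 09:00–13:00.
Quinn ∩ Alice ∩ Zheng: 09:00–13:00.
Windows ≥ 90 min: 09:00–13:00.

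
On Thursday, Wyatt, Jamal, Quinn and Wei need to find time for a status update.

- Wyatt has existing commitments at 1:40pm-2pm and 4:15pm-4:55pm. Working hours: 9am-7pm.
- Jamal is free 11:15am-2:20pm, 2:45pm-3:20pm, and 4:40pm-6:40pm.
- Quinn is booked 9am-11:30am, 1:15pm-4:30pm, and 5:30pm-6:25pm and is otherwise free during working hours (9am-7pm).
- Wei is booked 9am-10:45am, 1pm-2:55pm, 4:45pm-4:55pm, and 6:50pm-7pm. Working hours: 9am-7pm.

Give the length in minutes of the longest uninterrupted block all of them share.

Wyatt free within 09:00–19:00: 09:00–13:40, 14:00–16:15, 16:55–19:00.
Quinn free within 09:00–19:00: 11:30–13:15, 16:30–17:30, 18:25–19:00.
Wei free within 09:00–19:00: 10:45–13:00, 14:55–16:45, 16:55–18:50.
Wyatt ∩ Jamal: 11:15–13:40, 14:00–14:20, 14:45–15:20, 16:55–18:40.
Wyatt ∩ Jamal ∩ Quinn: 11:30–13:15, 16:55–17:30, 18:25–18:40.
Wyatt ∩ Jamal ∩ Quinn ∩ Wei: 11:30–13:00, 16:55–17:30, 18:25–18:40.
Common window lengths: 90, 35, 15 min; longest is 90.

90 minutes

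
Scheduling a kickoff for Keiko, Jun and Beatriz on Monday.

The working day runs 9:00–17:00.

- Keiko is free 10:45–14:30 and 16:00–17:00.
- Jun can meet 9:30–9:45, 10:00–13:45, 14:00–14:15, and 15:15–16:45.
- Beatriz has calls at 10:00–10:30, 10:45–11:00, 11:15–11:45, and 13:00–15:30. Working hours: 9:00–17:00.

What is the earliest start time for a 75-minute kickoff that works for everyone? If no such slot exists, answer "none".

11:45

Beatriz free within 09:00–17:00: 09:00–10:00, 10:30–10:45, 11:00–11:15, 11:45–13:00, 15:30–17:00.
Keiko ∩ Jun: 10:45–13:45, 14:00–14:15, 16:00–16:45.
Keiko ∩ Jun ∩ Beatriz: 11:00–11:15, 11:45–13:00, 16:00–16:45.
Windows ≥ 75 min: 11:45–13:00.
Earliest such window starts at 11:45.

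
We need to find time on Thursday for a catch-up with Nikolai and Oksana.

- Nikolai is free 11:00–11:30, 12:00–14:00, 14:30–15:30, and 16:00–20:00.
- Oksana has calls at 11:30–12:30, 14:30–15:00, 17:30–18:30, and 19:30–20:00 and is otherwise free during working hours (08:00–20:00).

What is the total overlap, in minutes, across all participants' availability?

Oksana free within 08:00–20:00: 08:00–11:30, 12:30–14:30, 15:00–17:30, 18:30–19:30.
Nikolai ∩ Oksana: 11:00–11:30, 12:30–14:00, 15:00–15:30, 16:00–17:30, 18:30–19:30.
Total common minutes: 30 + 90 + 30 + 90 + 60 = 300.

300 minutes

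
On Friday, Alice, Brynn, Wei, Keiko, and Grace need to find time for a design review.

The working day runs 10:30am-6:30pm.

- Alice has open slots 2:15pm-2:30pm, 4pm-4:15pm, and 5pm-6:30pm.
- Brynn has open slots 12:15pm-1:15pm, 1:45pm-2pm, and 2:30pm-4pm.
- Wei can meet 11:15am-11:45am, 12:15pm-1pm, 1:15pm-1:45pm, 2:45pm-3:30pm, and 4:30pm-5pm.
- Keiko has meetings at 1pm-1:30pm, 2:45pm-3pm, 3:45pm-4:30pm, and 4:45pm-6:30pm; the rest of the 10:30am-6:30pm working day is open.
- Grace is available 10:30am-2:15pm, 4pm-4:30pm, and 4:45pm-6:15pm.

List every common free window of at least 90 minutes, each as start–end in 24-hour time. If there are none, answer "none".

none

Keiko free within 10:30–18:30: 10:30–13:00, 13:30–14:45, 15:00–15:45, 16:30–16:45.
Alice ∩ Brynn: (none).
Alice ∩ Brynn ∩ Wei: (none).
Alice ∩ Brynn ∩ Wei ∩ Keiko: (none).
Alice ∩ Brynn ∩ Wei ∩ Keiko ∩ Grace: (none).
Windows ≥ 90 min: (none).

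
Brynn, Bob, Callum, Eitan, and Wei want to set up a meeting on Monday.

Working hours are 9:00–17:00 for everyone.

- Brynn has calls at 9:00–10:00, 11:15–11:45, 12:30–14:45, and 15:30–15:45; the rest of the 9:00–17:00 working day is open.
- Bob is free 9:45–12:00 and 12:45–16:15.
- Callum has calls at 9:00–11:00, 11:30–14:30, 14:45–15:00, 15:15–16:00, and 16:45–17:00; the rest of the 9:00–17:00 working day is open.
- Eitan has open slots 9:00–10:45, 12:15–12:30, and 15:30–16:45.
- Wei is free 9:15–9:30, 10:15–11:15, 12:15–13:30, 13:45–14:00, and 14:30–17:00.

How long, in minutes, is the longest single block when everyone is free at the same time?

Brynn free within 09:00–17:00: 10:00–11:15, 11:45–12:30, 14:45–15:30, 15:45–17:00.
Callum free within 09:00–17:00: 11:00–11:30, 14:30–14:45, 15:00–15:15, 16:00–16:45.
Brynn ∩ Bob: 10:00–11:15, 11:45–12:00, 14:45–15:30, 15:45–16:15.
Brynn ∩ Bob ∩ Callum: 11:00–11:15, 15:00–15:15, 16:00–16:15.
Brynn ∩ Bob ∩ Callum ∩ Eitan: 16:00–16:15.
Brynn ∩ Bob ∩ Callum ∩ Eitan ∩ Wei: 16:00–16:15.
Single common window of 15 minutes.

15 minutes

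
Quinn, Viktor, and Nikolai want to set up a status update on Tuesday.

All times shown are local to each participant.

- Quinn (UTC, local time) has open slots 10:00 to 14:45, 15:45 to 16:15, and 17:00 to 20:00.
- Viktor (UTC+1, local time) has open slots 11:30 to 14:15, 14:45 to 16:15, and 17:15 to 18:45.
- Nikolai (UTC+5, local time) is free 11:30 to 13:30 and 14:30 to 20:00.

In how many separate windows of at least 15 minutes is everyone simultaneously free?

Quinn → UTC: 10:00–14:45, 15:45–16:15, 17:00–20:00.
Viktor → UTC: 10:30–13:15, 13:45–15:15, 16:15–17:45.
Nikolai → UTC: 06:30–08:30, 09:30–15:00.
Quinn ∩ Viktor: 10:30–13:15, 13:45–14:45, 17:00–17:45.
Quinn ∩ Viktor ∩ Nikolai: 10:30–13:15, 13:45–14:45.
Windows ≥ 15 min: 10:30–13:15, 13:45–14:45.
That's 2 windows.

2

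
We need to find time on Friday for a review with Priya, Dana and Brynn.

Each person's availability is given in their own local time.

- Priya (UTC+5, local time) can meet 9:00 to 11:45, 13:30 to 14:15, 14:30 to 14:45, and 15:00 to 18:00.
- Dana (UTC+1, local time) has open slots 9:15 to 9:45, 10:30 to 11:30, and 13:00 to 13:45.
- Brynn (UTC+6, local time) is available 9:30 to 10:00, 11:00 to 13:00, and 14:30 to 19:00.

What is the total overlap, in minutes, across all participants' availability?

Priya → UTC: 04:00–06:45, 08:30–09:15, 09:30–09:45, 10:00–13:00.
Dana → UTC: 08:15–08:45, 09:30–10:30, 12:00–12:45.
Brynn → UTC: 03:30–04:00, 05:00–07:00, 08:30–13:00.
Priya ∩ Dana: 08:30–08:45, 09:30–09:45, 10:00–10:30, 12:00–12:45.
Priya ∩ Dana ∩ Brynn: 08:30–08:45, 09:30–09:45, 10:00–10:30, 12:00–12:45.
Total common minutes: 15 + 15 + 30 + 45 = 105.

105 minutes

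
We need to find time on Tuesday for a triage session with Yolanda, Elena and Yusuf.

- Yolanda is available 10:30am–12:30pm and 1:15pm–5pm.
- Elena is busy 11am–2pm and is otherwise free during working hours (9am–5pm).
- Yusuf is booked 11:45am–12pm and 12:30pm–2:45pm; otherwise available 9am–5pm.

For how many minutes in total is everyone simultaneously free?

165 minutes

Elena free within 09:00–17:00: 09:00–11:00, 14:00–17:00.
Yusuf free within 09:00–17:00: 09:00–11:45, 12:00–12:30, 14:45–17:00.
Yolanda ∩ Elena: 10:30–11:00, 14:00–17:00.
Yolanda ∩ Elena ∩ Yusuf: 10:30–11:00, 14:45–17:00.
Total common minutes: 30 + 135 = 165.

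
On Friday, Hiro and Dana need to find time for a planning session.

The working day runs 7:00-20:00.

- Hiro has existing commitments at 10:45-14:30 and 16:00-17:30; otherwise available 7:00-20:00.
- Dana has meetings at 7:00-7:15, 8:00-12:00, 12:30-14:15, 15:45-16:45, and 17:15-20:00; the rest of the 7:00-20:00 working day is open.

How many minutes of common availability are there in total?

Hiro free within 07:00–20:00: 07:00–10:45, 14:30–16:00, 17:30–20:00.
Dana free within 07:00–20:00: 07:15–08:00, 12:00–12:30, 14:15–15:45, 16:45–17:15.
Hiro ∩ Dana: 07:15–08:00, 14:30–15:45.
Total common minutes: 45 + 75 = 120.

120 minutes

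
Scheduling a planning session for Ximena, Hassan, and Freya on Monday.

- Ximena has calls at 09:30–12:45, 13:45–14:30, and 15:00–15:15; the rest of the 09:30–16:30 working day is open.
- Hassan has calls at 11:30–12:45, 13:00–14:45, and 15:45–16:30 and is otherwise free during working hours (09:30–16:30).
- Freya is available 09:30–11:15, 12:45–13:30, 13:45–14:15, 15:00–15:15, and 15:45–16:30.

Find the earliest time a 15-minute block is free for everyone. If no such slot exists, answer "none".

12:45

Ximena free within 09:30–16:30: 12:45–13:45, 14:30–15:00, 15:15–16:30.
Hassan free within 09:30–16:30: 09:30–11:30, 12:45–13:00, 14:45–15:45.
Ximena ∩ Hassan: 12:45–13:00, 14:45–15:00, 15:15–15:45.
Ximena ∩ Hassan ∩ Freya: 12:45–13:00.
Windows ≥ 15 min: 12:45–13:00.
Earliest such window starts at 12:45.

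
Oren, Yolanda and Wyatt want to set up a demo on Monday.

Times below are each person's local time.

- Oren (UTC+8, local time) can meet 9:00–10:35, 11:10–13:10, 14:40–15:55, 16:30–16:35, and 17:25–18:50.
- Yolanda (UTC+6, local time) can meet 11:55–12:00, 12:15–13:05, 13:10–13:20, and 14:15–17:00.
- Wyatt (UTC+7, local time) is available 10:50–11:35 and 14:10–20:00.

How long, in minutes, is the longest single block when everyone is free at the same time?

85 minutes

Oren → UTC: 01:00–02:35, 03:10–05:10, 06:40–07:55, 08:30–08:35, 09:25–10:50.
Yolanda → UTC: 05:55–06:00, 06:15–07:05, 07:10–07:20, 08:15–11:00.
Wyatt → UTC: 03:50–04:35, 07:10–13:00.
Oren ∩ Yolanda: 06:40–07:05, 07:10–07:20, 08:30–08:35, 09:25–10:50.
Oren ∩ Yolanda ∩ Wyatt: 07:10–07:20, 08:30–08:35, 09:25–10:50.
Common window lengths: 10, 5, 85 min; longest is 85.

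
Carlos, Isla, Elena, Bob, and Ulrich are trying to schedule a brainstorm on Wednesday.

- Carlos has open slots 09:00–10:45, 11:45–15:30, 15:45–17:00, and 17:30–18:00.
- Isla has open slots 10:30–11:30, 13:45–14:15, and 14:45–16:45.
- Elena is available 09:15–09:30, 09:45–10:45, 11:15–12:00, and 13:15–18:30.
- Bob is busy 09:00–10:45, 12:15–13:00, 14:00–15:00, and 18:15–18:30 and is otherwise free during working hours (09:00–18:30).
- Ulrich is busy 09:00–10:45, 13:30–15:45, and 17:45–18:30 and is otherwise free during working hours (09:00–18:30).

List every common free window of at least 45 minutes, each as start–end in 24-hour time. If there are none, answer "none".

15:45–16:45

Bob free within 09:00–18:30: 10:45–12:15, 13:00–14:00, 15:00–18:15.
Ulrich free within 09:00–18:30: 10:45–13:30, 15:45–17:45.
Carlos ∩ Isla: 10:30–10:45, 13:45–14:15, 14:45–15:30, 15:45–16:45.
Carlos ∩ Isla ∩ Elena: 10:30–10:45, 13:45–14:15, 14:45–15:30, 15:45–16:45.
Carlos ∩ Isla ∩ Elena ∩ Bob: 13:45–14:00, 15:00–15:30, 15:45–16:45.
Carlos ∩ Isla ∩ Elena ∩ Bob ∩ Ulrich: 15:45–16:45.
Windows ≥ 45 min: 15:45–16:45.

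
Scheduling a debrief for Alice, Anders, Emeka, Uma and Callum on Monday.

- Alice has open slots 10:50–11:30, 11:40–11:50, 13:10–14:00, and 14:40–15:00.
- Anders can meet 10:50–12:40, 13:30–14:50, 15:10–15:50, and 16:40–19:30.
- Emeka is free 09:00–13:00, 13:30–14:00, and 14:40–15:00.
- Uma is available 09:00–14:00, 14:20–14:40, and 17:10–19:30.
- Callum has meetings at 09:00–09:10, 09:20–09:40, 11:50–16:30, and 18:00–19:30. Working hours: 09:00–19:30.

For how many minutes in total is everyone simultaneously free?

50 minutes

Callum free within 09:00–19:30: 09:10–09:20, 09:40–11:50, 16:30–18:00.
Alice ∩ Anders: 10:50–11:30, 11:40–11:50, 13:30–14:00, 14:40–14:50.
Alice ∩ Anders ∩ Emeka: 10:50–11:30, 11:40–11:50, 13:30–14:00, 14:40–14:50.
Alice ∩ Anders ∩ Emeka ∩ Uma: 10:50–11:30, 11:40–11:50, 13:30–14:00.
Alice ∩ Anders ∩ Emeka ∩ Uma ∩ Callum: 10:50–11:30, 11:40–11:50.
Total common minutes: 40 + 10 = 50.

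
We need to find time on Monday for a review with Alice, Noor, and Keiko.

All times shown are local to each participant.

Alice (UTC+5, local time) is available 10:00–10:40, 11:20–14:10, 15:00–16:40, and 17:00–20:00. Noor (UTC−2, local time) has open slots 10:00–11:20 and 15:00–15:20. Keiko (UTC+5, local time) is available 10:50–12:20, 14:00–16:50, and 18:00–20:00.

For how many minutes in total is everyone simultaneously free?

Alice → UTC: 05:00–05:40, 06:20–09:10, 10:00–11:40, 12:00–15:00.
Noor → UTC: 12:00–13:20, 17:00–17:20.
Keiko → UTC: 05:50–07:20, 09:00–11:50, 13:00–15:00.
Alice ∩ Noor: 12:00–13:20.
Alice ∩ Noor ∩ Keiko: 13:00–13:20.
Total common minutes: 20.

20 minutes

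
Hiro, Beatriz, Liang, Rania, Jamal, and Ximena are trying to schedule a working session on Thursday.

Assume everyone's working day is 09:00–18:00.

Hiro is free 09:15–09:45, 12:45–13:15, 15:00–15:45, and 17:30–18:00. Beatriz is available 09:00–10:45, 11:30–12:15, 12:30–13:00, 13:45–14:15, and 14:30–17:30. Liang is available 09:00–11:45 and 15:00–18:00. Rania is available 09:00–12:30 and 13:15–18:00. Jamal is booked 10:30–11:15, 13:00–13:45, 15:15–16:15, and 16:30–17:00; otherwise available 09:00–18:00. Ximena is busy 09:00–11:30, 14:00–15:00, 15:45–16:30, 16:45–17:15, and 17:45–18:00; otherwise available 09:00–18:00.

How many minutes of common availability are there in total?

Jamal free within 09:00–18:00: 09:00–10:30, 11:15–13:00, 13:45–15:15, 16:15–16:30, 17:00–18:00.
Ximena free within 09:00–18:00: 11:30–14:00, 15:00–15:45, 16:30–16:45, 17:15–17:45.
Hiro ∩ Beatriz: 09:15–09:45, 12:45–13:00, 15:00–15:45.
Hiro ∩ Beatriz ∩ Liang: 09:15–09:45, 15:00–15:45.
Hiro ∩ Beatriz ∩ Liang ∩ Rania: 09:15–09:45, 15:00–15:45.
Hiro ∩ Beatriz ∩ Liang ∩ Rania ∩ Jamal: 09:15–09:45, 15:00–15:15.
Hiro ∩ Beatriz ∩ Liang ∩ Rania ∩ Jamal ∩ Ximena: 15:00–15:15.
Total common minutes: 15.

15 minutes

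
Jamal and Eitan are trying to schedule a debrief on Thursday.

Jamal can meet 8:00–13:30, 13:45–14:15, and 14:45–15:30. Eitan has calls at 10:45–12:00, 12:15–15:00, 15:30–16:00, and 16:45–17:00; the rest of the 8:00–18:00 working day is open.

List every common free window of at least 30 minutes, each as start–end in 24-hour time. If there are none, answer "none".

Eitan free within 08:00–18:00: 08:00–10:45, 12:00–12:15, 15:00–15:30, 16:00–16:45, 17:00–18:00.
Jamal ∩ Eitan: 08:00–10:45, 12:00–12:15, 15:00–15:30.
Windows ≥ 30 min: 08:00–10:45, 15:00–15:30.

08:00–10:45, 15:00–15:30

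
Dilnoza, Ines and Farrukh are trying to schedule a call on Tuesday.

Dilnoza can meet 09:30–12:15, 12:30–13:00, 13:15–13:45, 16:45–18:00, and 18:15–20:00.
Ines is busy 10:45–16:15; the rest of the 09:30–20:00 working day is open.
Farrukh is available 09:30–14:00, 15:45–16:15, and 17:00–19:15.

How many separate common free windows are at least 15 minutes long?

3

Ines free within 09:30–20:00: 09:30–10:45, 16:15–20:00.
Dilnoza ∩ Ines: 09:30–10:45, 16:45–18:00, 18:15–20:00.
Dilnoza ∩ Ines ∩ Farrukh: 09:30–10:45, 17:00–18:00, 18:15–19:15.
Windows ≥ 15 min: 09:30–10:45, 17:00–18:00, 18:15–19:15.
That's 3 windows.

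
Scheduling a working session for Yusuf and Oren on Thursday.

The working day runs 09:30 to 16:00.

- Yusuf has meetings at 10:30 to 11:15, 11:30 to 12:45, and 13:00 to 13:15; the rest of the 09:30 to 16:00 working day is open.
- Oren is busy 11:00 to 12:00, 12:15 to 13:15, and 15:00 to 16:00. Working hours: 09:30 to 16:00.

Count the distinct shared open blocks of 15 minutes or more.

2

Yusuf free within 09:30–16:00: 09:30–10:30, 11:15–11:30, 12:45–13:00, 13:15–16:00.
Oren free within 09:30–16:00: 09:30–11:00, 12:00–12:15, 13:15–15:00.
Yusuf ∩ Oren: 09:30–10:30, 13:15–15:00.
Windows ≥ 15 min: 09:30–10:30, 13:15–15:00.
That's 2 windows.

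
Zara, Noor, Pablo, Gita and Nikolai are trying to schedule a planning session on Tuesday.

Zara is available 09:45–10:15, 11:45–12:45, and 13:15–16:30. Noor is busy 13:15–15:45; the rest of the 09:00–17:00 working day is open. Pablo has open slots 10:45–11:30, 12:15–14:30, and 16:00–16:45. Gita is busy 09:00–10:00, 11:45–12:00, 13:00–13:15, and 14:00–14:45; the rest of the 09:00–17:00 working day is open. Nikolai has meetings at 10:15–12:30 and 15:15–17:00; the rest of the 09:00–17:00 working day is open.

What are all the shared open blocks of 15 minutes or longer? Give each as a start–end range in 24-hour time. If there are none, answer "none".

12:30–12:45

Noor free within 09:00–17:00: 09:00–13:15, 15:45–17:00.
Gita free within 09:00–17:00: 10:00–11:45, 12:00–13:00, 13:15–14:00, 14:45–17:00.
Nikolai free within 09:00–17:00: 09:00–10:15, 12:30–15:15.
Zara ∩ Noor: 09:45–10:15, 11:45–12:45, 15:45–16:30.
Zara ∩ Noor ∩ Pablo: 12:15–12:45, 16:00–16:30.
Zara ∩ Noor ∩ Pablo ∩ Gita: 12:15–12:45, 16:00–16:30.
Zara ∩ Noor ∩ Pablo ∩ Gita ∩ Nikolai: 12:30–12:45.
Windows ≥ 15 min: 12:30–12:45.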